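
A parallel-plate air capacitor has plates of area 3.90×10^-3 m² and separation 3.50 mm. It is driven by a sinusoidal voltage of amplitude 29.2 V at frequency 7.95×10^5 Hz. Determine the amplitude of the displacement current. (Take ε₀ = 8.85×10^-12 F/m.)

1.44×10^-3 A

The displacement current equals the conduction current C dV/dt, which peaks at C V₀ ω.
With C = ε₀A/d = (8.85×10^-12)(3.90×10^-3)/(3.50×10^-3) = 9.861×10^-12 F and ω = 2πf = 4.995×10^6 rad/s, I_d,max = (9.861×10^-12)(29.2)(4.995×10^6) = 1.44×10^-3 A.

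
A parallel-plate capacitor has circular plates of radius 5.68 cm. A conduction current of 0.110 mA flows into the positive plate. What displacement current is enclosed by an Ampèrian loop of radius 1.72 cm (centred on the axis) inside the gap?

No conduction current crosses the gap, so I_d there equals the 1.10×10^-4 A in the leads.
Since J_d is uniform, the enclosed fraction is (r/R)² = 0.09170, giving I_d,enc = 1.01×10^-5 A.

1.01×10^-5 A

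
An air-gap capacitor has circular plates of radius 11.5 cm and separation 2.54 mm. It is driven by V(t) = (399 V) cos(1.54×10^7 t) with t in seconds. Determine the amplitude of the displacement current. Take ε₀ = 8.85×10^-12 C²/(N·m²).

0.890 A

The displacement current equals the conduction current C dV/dt, which peaks at C V₀ ω.
With C = ε₀A/d = (8.85×10^-12)(0.04155)/(2.54×10^-3) = 1.448×10^-10 F and ω = 1.54×10^7 rad/s, I_d,max = (1.448×10^-10)(399)(1.54×10^7) = 0.890 A.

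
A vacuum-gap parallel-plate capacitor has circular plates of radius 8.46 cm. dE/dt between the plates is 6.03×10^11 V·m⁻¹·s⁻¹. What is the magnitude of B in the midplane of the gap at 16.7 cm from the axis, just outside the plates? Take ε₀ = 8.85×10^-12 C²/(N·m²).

1.44×10^-7 T

Total displacement current: I_d = ε₀(πR²)(dE/dt) = (8.85×10^-12)(0.02248)(6.03×10^11) = 0.1200 A.
With r > R the enclosed displacement current is the full I_d; B = μ₀ I_d / (2πr) = 1.44×10^-7 T.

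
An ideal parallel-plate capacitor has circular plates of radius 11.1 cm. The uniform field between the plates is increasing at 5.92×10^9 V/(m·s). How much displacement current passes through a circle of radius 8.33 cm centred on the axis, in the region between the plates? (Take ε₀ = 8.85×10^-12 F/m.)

Total displacement current: I_d = ε₀(πR²)(dE/dt) = (8.85×10^-12)(0.03871)(5.92×10^9) = 2.028×10^-3 A.
Through an area πr² the displacement current is I_d·(πr²/πR²) = I_d (r/R)² = 1.14×10^-3 A.

1.14×10^-3 A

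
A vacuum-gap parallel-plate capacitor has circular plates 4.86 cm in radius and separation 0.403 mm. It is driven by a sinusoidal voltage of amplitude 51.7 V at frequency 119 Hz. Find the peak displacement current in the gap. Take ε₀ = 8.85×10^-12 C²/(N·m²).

The displacement current equals the conduction current C dV/dt, which peaks at C V₀ ω.
With C = ε₀A/d = (8.85×10^-12)(7.420×10^-3)/(4.03×10^-4) = 1.629×10^-10 F and ω = 2πf = 747.7 rad/s, I_d,max = (1.629×10^-10)(51.7)(747.7) = 6.30×10^-6 A.

6.30×10^-6 A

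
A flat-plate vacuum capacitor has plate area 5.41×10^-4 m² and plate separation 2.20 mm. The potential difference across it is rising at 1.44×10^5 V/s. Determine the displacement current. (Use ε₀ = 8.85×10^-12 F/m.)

The displacement current equals the charging current C dV/dt. With C = ε₀A/d = (8.85×10^-12)(5.41×10^-4)/(2.20×10^-3) = 2.176×10^-12 F, I_d = (2.176×10^-12)(1.44×10^5) = 3.13×10^-7 A.

3.13×10^-7 A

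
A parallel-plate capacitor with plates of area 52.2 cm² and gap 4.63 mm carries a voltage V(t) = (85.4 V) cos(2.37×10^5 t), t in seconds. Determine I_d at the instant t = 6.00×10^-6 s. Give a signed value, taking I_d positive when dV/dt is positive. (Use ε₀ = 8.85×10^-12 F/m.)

dV/dt = (85.4)(2.37×10^5)·−sin(1.422) = -2.002×10^7 V/s.
I_d = C dV/dt with C = ε₀A/d = (8.85×10^-12)(5.22×10^-3)/(4.63×10^-3) = 9.978×10^-12 F, so I_d = (9.978×10^-12)(-2.002×10^7) = -2.00×10^-4 A.

-2.00×10^-4 A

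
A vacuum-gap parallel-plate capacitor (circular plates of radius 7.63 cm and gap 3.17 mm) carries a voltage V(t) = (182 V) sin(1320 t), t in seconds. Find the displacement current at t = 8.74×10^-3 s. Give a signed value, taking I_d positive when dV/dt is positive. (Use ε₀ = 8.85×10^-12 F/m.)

6.32×10^-6 A

dE/dt = (V₀ω/d)·cos(ωt) with ωt = 11.5368 rad: (182)(1320)(0.5152)/(3.17×10^-3) = 3.904×10^7 V/(m·s).
I_d = ε₀ A dE/dt = (8.85×10^-12)(0.01829)(3.904×10^7) = 6.32×10^-6 A.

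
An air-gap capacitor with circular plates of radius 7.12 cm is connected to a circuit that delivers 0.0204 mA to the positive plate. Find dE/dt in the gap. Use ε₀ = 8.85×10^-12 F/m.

1.45×10^8 V/(m·s)

By continuity, I_d in the gap equals the 0.0204 mA flowing in the wire.
Since I_d = ε₀ A dE/dt, dE/dt = I_d/(ε₀A) = (2.04×10^-5)/((8.85×10^-12)(0.01593)) = 1.45×10^8 V/(m·s).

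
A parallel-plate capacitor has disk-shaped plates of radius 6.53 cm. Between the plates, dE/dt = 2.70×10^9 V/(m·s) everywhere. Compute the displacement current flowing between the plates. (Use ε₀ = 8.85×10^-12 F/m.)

3.20×10^-4 A

The displacement current is ε₀ times dΦ_E/dt = ε₀ A dE/dt = (8.85×10^-12)(0.01340)(2.70×10^9) = 3.20×10^-4 A.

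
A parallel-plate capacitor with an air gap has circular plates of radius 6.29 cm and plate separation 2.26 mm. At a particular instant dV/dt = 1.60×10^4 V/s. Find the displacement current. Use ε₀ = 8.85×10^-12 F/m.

7.79×10^-7 A

E = V/d so dE/dt = (dV/dt)/d = 7.080×10^6 V/(m·s), and I_d = ε₀ A dE/dt = (8.85×10^-12)(0.01243)(7.080×10^6) = 7.79×10^-7 A.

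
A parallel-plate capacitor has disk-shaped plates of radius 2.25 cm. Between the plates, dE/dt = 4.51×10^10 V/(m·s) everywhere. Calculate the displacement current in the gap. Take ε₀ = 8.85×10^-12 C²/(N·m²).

6.35×10^-4 A

With a uniform field, Φ_E = EA, so I_d = ε₀ A dE/dt = 6.35×10^-4 A.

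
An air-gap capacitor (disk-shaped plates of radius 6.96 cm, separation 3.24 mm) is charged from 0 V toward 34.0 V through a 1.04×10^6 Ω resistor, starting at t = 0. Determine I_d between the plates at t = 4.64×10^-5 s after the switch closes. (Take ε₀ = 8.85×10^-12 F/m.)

1.12×10^-5 A

C = ε₀A/d = (8.85×10^-12)(0.01522)/(3.24×10^-3) = 4.157×10^-11 F, so τ = RC = 4.323×10^-5 s.
The conduction current is I(t) = (V₀/R) e^(−t/τ), and the displacement current between the plates equals it.
t/τ = 1.073; I_d = (34.0/1.04×10^6) · e^(−1.073) = (3.269×10^-5)(0.3420) = 1.12×10^-5 A.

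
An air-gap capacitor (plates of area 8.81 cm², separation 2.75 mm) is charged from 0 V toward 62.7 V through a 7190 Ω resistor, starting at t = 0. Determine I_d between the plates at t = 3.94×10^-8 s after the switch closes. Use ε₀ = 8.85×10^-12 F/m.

C = ε₀A/d = (8.85×10^-12)(8.81×10^-4)/(2.75×10^-3) = 2.835×10^-12 F, so τ = RC = 2.038×10^-8 s.
The conduction current is I(t) = (V₀/R) e^(−t/τ), and the displacement current between the plates equals it.
t/τ = 1.933; I_d = (62.7/7190) · e^(−1.933) = (8.720×10^-3)(0.1447) = 1.26×10^-3 A.

1.26×10^-3 A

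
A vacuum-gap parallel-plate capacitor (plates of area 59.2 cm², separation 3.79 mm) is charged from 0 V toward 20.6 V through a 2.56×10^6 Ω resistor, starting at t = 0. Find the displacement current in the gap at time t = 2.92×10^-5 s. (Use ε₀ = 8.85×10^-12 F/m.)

C = ε₀A/d = (8.85×10^-12)(5.92×10^-3)/(3.79×10^-3) = 1.382×10^-11 F, so τ = RC = 3.538×10^-5 s.
The conduction current is I(t) = (V₀/R) e^(−t/τ), and the displacement current between the plates equals it.
t/τ = 0.8253; I_d = (20.6/2.56×10^6) · e^(−0.8253) = (8.047×10^-6)(0.4381) = 3.53×10^-6 A.

3.53×10^-6 A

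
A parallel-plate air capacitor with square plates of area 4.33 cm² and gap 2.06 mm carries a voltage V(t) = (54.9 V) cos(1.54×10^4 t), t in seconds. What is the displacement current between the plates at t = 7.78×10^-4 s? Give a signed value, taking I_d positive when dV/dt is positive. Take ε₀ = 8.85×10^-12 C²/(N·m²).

dV/dt = (54.9)(1.54×10^4)·−sin(11.9812) = 4.670×10^5 V/s.
I_d = C dV/dt with C = ε₀A/d = (8.85×10^-12)(4.33×10^-4)/(2.06×10^-3) = 1.860×10^-12 F, so I_d = (1.860×10^-12)(4.670×10^5) = 8.69×10^-7 A.

8.69×10^-7 A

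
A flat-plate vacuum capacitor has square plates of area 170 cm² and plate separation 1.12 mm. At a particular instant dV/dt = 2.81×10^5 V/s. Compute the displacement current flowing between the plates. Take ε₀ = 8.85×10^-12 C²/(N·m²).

3.77×10^-5 A

C = ε₀A/d = (8.85×10^-12)(0.0170)/(1.12×10^-3) = 1.343×10^-10 F.
I_d = C dV/dt = (1.343×10^-10)(2.81×10^5) = 3.77×10^-5 A.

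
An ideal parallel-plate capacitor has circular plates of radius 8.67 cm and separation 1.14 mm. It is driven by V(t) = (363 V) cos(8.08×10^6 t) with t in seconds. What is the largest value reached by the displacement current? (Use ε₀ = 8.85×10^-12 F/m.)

0.538 A

C = ε₀A/d = (8.85×10^-12)(0.02362)/(1.14×10^-3) = 1.834×10^-10 F; ω = 8.08×10^6 rad/s.
I_d = C dV/dt, so |I_d|_max = C V₀ ω = (1.834×10^-10)(363)(8.08×10^6) = 0.538 A.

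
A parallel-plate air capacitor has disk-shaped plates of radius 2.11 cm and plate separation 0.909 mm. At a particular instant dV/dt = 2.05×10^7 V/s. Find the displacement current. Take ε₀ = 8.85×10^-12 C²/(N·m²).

2.79×10^-4 A

The displacement current equals the charging current C dV/dt. With C = ε₀A/d = (8.85×10^-12)(1.399×10^-3)/(9.09×10^-4) = 1.362×10^-11 F, I_d = (1.362×10^-11)(2.05×10^7) = 2.79×10^-4 A.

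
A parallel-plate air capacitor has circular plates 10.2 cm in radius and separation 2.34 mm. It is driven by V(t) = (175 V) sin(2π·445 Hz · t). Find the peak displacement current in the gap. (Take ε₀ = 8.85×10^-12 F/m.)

C = ε₀A/d = (8.85×10^-12)(0.03269)/(2.34×10^-3) = 1.236×10^-10 F; ω = 2πf = 2796 rad/s.
I_d = C dV/dt, so |I_d|_max = C V₀ ω = (1.236×10^-10)(175)(2796) = 6.05×10^-5 A.

6.05×10^-5 A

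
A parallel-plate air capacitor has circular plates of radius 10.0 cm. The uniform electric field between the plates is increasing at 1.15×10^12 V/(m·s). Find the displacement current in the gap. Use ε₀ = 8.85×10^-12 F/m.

0.320 A

I_d = ε₀ A (dE/dt) = (8.85×10^-12)(0.03142 m²)(1.15×10^12) = 0.320 A.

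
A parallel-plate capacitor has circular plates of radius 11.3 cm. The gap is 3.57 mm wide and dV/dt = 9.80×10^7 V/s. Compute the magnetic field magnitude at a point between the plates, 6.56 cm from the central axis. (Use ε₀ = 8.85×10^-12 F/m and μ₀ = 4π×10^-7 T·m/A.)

I_d = C dV/dt with C = ε₀πR²/d = 9.943×10^-11 F, so I_d = (9.943×10^-11)(9.80×10^7) = 9.744×10^-3 A.
For r < R the Ampère–Maxwell law gives B(2πr) = μ₀ I_d (r²/R²), so B = μ₀ I_d r/(2πR²) = (4π×10^-7)(9.744×10^-3)(0.0656)/(2π·0.113²) = 1.00×10^-8 T.

1.00×10^-8 T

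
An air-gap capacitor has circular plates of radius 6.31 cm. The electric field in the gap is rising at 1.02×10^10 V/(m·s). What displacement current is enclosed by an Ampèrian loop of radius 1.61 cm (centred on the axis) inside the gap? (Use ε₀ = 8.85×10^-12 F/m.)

7.35×10^-5 A

Through the whole plate area (πR² = 0.01251 m²), I_d = ε₀ πR² dE/dt = 1.129×10^-3 A.
The field is uniform, so I_d,enc = I_d (r/R)² = (1.129×10^-3)(1.61/6.31)² = 7.35×10^-5 A.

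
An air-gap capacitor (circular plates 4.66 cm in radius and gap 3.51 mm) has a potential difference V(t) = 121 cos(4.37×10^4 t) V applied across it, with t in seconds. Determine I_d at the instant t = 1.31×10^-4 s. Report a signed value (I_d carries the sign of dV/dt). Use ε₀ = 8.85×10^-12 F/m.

4.82×10^-5 A

dV/dt = (121)(4.37×10^4)·−sin(5.7247) = 2.802×10^6 V/s.
I_d = C dV/dt with C = ε₀A/d = (8.85×10^-12)(6.822×10^-3)/(3.51×10^-3) = 1.720×10^-11 F, so I_d = (1.720×10^-11)(2.802×10^6) = 4.82×10^-5 A.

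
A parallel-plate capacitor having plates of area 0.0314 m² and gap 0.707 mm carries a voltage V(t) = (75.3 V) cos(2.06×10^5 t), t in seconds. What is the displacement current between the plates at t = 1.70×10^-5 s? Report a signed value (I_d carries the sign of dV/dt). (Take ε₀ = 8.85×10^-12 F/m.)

2.15×10^-3 A

dE/dt = (V₀ω/d)·−sin(ωt) with ωt = 3.502 rad: (75.3)(2.06×10^5)(0.3527)/(7.07×10^-4) = 7.738×10^9 V/(m·s).
I_d = ε₀ A dE/dt = (8.85×10^-12)(0.0314)(7.738×10^9) = 2.15×10^-3 A.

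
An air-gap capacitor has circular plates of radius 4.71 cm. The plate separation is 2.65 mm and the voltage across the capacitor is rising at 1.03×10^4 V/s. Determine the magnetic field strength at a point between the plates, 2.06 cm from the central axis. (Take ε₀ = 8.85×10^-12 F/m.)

4.45×10^-13 T

I_d = C dV/dt with C = ε₀πR²/d = 2.327×10^-11 F, so I_d = (2.327×10^-11)(1.03×10^4) = 2.397×10^-7 A.
An Ampèrian loop of radius r encloses a fraction (r/R)² of I_d. Then B·2πr = μ₀ I_d (r/R)², giving B = μ₀ I_d r/(2πR²) = 4.45×10^-13 T.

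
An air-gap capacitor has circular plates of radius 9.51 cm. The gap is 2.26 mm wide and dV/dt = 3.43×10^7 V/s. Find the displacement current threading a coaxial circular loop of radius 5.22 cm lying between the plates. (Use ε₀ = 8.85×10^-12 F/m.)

1.15×10^-3 A

dE/dt = (dV/dt)/d = 1.518×10^10 V/(m·s); I_d = ε₀(πR²)(dE/dt) = (8.85×10^-12)(0.02841)(1.518×10^10) = 3.817×10^-3 A.
Through an area πr² the displacement current is I_d·(πr²/πR²) = I_d (r/R)² = 1.15×10^-3 A.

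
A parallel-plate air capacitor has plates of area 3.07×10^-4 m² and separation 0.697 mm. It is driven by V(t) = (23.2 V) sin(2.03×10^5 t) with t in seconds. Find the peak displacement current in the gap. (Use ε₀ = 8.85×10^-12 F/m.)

(dE/dt)_max = V₀ω/d = 6.757×10^9 V/(m·s); ω = 2.03×10^5 rad/s.
I_d,max = ε₀ A (dE/dt)_max = (8.85×10^-12)(3.07×10^-4)(6.757×10^9) = 1.84×10^-5 A.

1.84×10^-5 A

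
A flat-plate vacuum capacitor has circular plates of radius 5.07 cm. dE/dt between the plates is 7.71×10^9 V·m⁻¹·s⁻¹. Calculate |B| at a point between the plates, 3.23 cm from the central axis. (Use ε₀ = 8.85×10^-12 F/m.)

1.38×10^-9 T

Total displacement current: I_d = ε₀(πR²)(dE/dt) = (8.85×10^-12)(8.075×10^-3)(7.71×10^9) = 5.510×10^-4 A.
For r < R the Ampère–Maxwell law gives B(2πr) = μ₀ I_d (r²/R²), so B = μ₀ I_d r/(2πR²) = (4π×10^-7)(5.510×10^-4)(0.0323)/(2π·0.0507²) = 1.38×10^-9 T.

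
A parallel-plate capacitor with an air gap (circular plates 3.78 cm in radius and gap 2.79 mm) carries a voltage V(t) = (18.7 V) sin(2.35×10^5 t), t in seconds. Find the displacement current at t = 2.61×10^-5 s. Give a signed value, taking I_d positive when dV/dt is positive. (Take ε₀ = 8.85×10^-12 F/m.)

6.19×10^-5 A

C = ε₀A/d = (8.85×10^-12)(4.489×10^-3)/(2.79×10^-3) = 1.424×10^-11 F. dV/dt = V₀ω·cos(ωt); at ωt = 6.1335 rad this factor is 0.9888.
I_d = C dV/dt = (1.424×10^-11)(18.7)(2.35×10^5)(0.9888) = 6.19×10^-5 A.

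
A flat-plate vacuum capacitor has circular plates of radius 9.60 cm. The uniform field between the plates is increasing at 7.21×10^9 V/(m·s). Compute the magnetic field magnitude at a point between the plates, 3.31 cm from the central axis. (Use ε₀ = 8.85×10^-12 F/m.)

1.33×10^-9 T

Total displacement current: I_d = ε₀(πR²)(dE/dt) = (8.85×10^-12)(0.02895)(7.21×10^9) = 1.847×10^-3 A.
∮B·dl = μ₀ I_d,enc with I_d,enc = I_d r²/R² = 2.196×10^-4 A; so B = μ₀ I_d,enc/(2πr) = 1.33×10^-9 T.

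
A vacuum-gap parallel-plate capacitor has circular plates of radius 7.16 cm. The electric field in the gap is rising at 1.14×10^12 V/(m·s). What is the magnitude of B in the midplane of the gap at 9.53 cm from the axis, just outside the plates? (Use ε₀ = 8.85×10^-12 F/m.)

3.41×10^-7 T

I_d = ε₀ dΦ_E/dt = ε₀ πR² (dE/dt) = (8.85×10^-12)(0.01611)(1.14×10^12) = 0.1625 A through the full plate area.
For r ≥ R the full I_d is enclosed: B = μ₀ I_d/(2πr) = (4π×10^-7)(0.1625)/(2π·0.0953) = 3.41×10^-7 T.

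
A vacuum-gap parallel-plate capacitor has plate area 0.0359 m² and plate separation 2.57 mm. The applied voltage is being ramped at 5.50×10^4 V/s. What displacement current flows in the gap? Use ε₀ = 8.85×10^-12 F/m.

E = V/d so dE/dt = (dV/dt)/d = 2.140×10^7 V/(m·s), and I_d = ε₀ A dE/dt = (8.85×10^-12)(0.0359)(2.140×10^7) = 6.80×10^-6 A.

6.80×10^-6 A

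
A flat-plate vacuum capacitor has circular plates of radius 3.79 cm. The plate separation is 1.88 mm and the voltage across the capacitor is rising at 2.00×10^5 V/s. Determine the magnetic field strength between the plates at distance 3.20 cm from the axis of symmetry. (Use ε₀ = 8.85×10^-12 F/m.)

dE/dt = (dV/dt)/d = 1.064×10^8 V/(m·s); I_d = ε₀(πR²)(dE/dt) = (8.85×10^-12)(4.513×10^-3)(1.064×10^8) = 4.250×10^-6 A.
For r < R the Ampère–Maxwell law gives B(2πr) = μ₀ I_d (r²/R²), so B = μ₀ I_d r/(2πR²) = (4π×10^-7)(4.250×10^-6)(0.0320)/(2π·0.0379²) = 1.89×10^-11 T.

1.89×10^-11 T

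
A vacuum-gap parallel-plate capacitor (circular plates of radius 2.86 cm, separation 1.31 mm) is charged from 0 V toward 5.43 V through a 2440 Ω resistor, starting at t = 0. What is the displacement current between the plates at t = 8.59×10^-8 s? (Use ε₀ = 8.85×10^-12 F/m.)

With C = ε₀A/d = (8.85×10^-12)(2.570×10^-3)/(1.31×10^-3) = 1.736×10^-11 F, the time constant is τ = RC = 4.236×10^-8 s, so t/τ = 2.028 and e^(−t/τ) = 0.1316.
I_d = I_cond = (V₀/R) e^(−t/τ) = (2.225×10^-3)(0.1316) = 2.93×10^-4 A.

2.93×10^-4 A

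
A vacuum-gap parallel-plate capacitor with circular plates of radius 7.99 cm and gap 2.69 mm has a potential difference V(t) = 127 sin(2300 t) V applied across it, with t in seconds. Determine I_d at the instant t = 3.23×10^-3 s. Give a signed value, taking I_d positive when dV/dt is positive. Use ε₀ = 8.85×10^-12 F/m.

7.95×10^-6 A

dE/dt = (V₀ω/d)·cos(ωt) with ωt = 7.429 rad: (127)(2300)(0.4123)/(2.69×10^-3) = 4.477×10^7 V/(m·s).
I_d = ε₀ A dE/dt = (8.85×10^-12)(0.02006)(4.477×10^7) = 7.95×10^-6 A.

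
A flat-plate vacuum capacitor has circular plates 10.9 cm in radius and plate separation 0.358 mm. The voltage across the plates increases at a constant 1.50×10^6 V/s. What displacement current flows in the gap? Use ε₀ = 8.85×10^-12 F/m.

The displacement current equals the charging current C dV/dt. With C = ε₀A/d = (8.85×10^-12)(0.03733)/(3.58×10^-4) = 9.228×10^-10 F, I_d = (9.228×10^-10)(1.50×10^6) = 1.38×10^-3 A.

1.38×10^-3 A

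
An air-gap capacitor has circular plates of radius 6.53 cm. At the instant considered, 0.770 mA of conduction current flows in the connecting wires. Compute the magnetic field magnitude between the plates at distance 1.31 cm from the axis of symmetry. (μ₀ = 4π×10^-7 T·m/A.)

4.73×10^-10 T

Between the plates the displacement current equals the wire current: I_d = 0.770 mA = 7.70×10^-4 A.
∮B·dl = μ₀ I_d,enc with I_d,enc = I_d r²/R² = 3.099×10^-5 A; so B = μ₀ I_d,enc/(2πr) = 4.73×10^-10 T.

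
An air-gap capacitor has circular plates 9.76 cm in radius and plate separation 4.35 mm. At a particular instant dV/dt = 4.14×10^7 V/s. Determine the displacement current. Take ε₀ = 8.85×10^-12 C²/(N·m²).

2.52×10^-3 A

E = V/d so dE/dt = (dV/dt)/d = 9.517×10^9 V/(m·s), and I_d = ε₀ A dE/dt = (8.85×10^-12)(0.02993)(9.517×10^9) = 2.52×10^-3 A.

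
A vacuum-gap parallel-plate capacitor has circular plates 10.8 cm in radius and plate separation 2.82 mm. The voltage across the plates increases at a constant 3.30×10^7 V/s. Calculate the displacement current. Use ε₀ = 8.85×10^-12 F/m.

The field between the plates is E = V/d, so dE/dt = (3.30×10^7)/(2.82×10^-3 m) = 1.170×10^10 V/(m·s).
I_d = ε₀ A (dE/dt) = (8.85×10^-12)(0.03664)(1.170×10^10) = 3.79×10^-3 A.

3.79×10^-3 A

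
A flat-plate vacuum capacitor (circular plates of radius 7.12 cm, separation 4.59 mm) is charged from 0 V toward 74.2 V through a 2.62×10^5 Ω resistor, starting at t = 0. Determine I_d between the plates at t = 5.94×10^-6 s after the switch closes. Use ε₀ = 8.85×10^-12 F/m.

1.35×10^-4 A

C = ε₀A/d = (8.85×10^-12)(0.01593)/(4.59×10^-3) = 3.071×10^-11 F and τ = RC = 8.046×10^-6 s. I_d in the gap equals the RC charging current.
I_d(t) = (V₀/R) e^(−t/τ) = 2.832×10^-4 · e^(−0.7383) = 1.35×10^-4 A.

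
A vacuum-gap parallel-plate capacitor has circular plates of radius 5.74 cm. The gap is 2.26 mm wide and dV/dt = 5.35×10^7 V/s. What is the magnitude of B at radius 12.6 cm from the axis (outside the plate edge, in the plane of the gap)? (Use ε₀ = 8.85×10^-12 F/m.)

I_d = C dV/dt with C = ε₀πR²/d = 4.053×10^-11 F, so I_d = (4.053×10^-11)(5.35×10^7) = 2.168×10^-3 A.
With r > R the enclosed displacement current is the full I_d; B = μ₀ I_d / (2πr) = 3.44×10^-9 T.

3.44×10^-9 T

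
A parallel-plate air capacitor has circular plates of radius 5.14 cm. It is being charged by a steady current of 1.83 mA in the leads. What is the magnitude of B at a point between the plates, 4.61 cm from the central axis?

6.39×10^-9 T

By continuity the displacement current in the gap matches the conduction current: I_d = 1.83×10^-3 A.
An Ampèrian loop of radius r encloses a fraction (r/R)² of I_d. Then B·2πr = μ₀ I_d (r/R)², giving B = μ₀ I_d r/(2πR²) = 6.39×10^-9 T.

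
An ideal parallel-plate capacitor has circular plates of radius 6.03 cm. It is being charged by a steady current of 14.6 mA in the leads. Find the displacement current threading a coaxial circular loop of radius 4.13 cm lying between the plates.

6.85×10^-3 A

Between the plates the displacement current equals the wire current: I_d = 14.6 mA = 0.0146 A.
Through an area πr² the displacement current is I_d·(πr²/πR²) = I_d (r/R)² = 6.85×10^-3 A.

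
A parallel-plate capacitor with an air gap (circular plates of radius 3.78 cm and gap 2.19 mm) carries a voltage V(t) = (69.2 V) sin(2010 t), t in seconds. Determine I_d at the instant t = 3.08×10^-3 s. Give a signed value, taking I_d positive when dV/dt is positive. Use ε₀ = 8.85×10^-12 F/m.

2.51×10^-6 A

dV/dt = (69.2)(2010)·cos(6.1908) = 1.385×10^5 V/s.
I_d = C dV/dt with C = ε₀A/d = (8.85×10^-12)(4.489×10^-3)/(2.19×10^-3) = 1.814×10^-11 F, so I_d = (1.814×10^-11)(1.385×10^5) = 2.51×10^-6 A.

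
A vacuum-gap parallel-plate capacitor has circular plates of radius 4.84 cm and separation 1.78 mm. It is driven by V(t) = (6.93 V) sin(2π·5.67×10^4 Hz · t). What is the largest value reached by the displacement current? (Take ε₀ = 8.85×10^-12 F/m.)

C = ε₀A/d = (8.85×10^-12)(7.359×10^-3)/(1.78×10^-3) = 3.659×10^-11 F; ω = 2πf = 3.563×10^5 rad/s.
I_d = C dV/dt, so |I_d|_max = C V₀ ω = (3.659×10^-11)(6.93)(3.563×10^5) = 9.03×10^-5 A.

9.03×10^-5 A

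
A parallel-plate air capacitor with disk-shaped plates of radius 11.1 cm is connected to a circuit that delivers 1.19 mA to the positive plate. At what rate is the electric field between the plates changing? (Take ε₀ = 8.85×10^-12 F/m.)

By continuity, I_d in the gap equals the 1.19 mA flowing in the wire.
Inverting I_d = ε₀ A dE/dt gives dE/dt = 1.19×10^-3 / (8.85×10^-12 · 0.03871) = 3.47×10^9 V/(m·s).

3.47×10^9 V/(m·s)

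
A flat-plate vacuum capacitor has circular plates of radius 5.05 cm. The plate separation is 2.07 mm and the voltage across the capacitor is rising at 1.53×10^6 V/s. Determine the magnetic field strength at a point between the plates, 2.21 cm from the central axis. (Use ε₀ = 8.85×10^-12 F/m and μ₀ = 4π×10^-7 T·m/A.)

9.08×10^-11 T

dE/dt = (dV/dt)/d = 7.391×10^8 V/(m·s); I_d = ε₀(πR²)(dE/dt) = (8.85×10^-12)(8.012×10^-3)(7.391×10^8) = 5.241×10^-5 A.
An Ampèrian loop of radius r encloses a fraction (r/R)² of I_d. Then B·2πr = μ₀ I_d (r/R)², giving B = μ₀ I_d r/(2πR²) = 9.08×10^-11 T.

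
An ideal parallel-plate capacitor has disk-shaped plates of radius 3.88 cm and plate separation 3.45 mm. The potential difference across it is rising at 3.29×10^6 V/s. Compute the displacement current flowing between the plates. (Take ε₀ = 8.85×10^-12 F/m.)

C = ε₀A/d = (8.85×10^-12)(4.729×10^-3)/(3.45×10^-3) = 1.213×10^-11 F.
I_d = C dV/dt = (1.213×10^-11)(3.29×10^6) = 3.99×10^-5 A.

3.99×10^-5 A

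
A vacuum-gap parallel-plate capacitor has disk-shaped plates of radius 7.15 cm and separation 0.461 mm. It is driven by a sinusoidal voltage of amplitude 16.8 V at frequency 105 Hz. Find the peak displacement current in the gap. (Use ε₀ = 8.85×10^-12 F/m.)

(dE/dt)_max = V₀ω/d = 2.404×10^7 V/(m·s); ω = 2πf = 659.7 rad/s.
I_d,max = ε₀ A (dE/dt)_max = (8.85×10^-12)(0.01606)(2.404×10^7) = 3.42×10^-6 A.

3.42×10^-6 A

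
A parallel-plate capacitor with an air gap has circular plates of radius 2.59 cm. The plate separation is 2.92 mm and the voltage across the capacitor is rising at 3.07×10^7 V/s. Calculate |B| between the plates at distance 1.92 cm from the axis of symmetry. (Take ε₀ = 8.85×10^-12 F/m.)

1.12×10^-9 T

I_d = C dV/dt with C = ε₀πR²/d = 6.386×10^-12 F, so I_d = (6.386×10^-12)(3.07×10^7) = 1.961×10^-4 A.
For r < R the Ampère–Maxwell law gives B(2πr) = μ₀ I_d (r²/R²), so B = μ₀ I_d r/(2πR²) = (4π×10^-7)(1.961×10^-4)(0.0192)/(2π·0.0259²) = 1.12×10^-9 T.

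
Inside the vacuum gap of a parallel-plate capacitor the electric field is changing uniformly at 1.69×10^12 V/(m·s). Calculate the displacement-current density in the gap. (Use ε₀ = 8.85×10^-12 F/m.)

J_d = ε₀ ∂E/∂t, so J_d = 15.0 A/m².

15.0 A/m²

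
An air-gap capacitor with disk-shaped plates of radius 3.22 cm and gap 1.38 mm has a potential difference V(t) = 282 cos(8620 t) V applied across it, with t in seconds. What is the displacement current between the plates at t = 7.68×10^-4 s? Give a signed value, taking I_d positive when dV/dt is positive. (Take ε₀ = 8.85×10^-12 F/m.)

-1.68×10^-5 A

dE/dt = (V₀ω/d)·−sin(ωt) with ωt = 6.62016 rad: (282)(8620)(-0.3306)/(1.38×10^-3) = -5.823×10^8 V/(m·s).
I_d = ε₀ A dE/dt = (8.85×10^-12)(3.257×10^-3)(-5.823×10^8) = -1.68×10^-5 A.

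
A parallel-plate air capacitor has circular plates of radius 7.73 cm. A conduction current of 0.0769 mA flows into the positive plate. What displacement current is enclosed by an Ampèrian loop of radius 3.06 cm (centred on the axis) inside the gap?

1.21×10^-5 A

Between the plates the displacement current equals the wire current: I_d = 0.0769 mA = 7.69×10^-5 A.
Since J_d is uniform, the enclosed fraction is (r/R)² = 0.1567, giving I_d,enc = 1.21×10^-5 A.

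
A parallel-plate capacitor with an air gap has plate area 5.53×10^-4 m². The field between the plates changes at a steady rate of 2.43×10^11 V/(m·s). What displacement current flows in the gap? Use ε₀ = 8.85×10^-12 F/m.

With a uniform field, Φ_E = EA, so I_d = ε₀ A dE/dt = 1.19×10^-3 A.

1.19×10^-3 A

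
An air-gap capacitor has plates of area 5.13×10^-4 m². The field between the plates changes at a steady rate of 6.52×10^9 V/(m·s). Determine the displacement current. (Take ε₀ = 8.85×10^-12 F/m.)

I_d = ε₀ A (dE/dt) = (8.85×10^-12)(5.13×10^-4 m²)(6.52×10^9) = 2.96×10^-5 A.

2.96×10^-5 A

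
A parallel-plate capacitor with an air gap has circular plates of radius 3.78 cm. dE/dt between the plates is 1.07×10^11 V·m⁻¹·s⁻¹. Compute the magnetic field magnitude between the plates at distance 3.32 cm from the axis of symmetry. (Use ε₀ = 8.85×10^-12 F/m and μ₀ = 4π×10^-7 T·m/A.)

Through the whole plate area (πR² = 4.489×10^-3 m²), I_d = ε₀ πR² dE/dt = 4.251×10^-3 A.
For r < R the Ampère–Maxwell law gives B(2πr) = μ₀ I_d (r²/R²), so B = μ₀ I_d r/(2πR²) = (4π×10^-7)(4.251×10^-3)(0.0332)/(2π·0.0378²) = 1.98×10^-8 T.

1.98×10^-8 T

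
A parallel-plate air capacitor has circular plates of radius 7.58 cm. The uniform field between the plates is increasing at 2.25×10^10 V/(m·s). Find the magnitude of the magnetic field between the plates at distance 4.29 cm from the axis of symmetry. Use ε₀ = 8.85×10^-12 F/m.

5.37×10^-9 T

Total displacement current: I_d = ε₀(πR²)(dE/dt) = (8.85×10^-12)(0.01805)(2.25×10^10) = 3.594×10^-3 A.
∮B·dl = μ₀ I_d,enc with I_d,enc = I_d r²/R² = 1.151×10^-3 A; so B = μ₀ I_d,enc/(2πr) = 5.37×10^-9 T.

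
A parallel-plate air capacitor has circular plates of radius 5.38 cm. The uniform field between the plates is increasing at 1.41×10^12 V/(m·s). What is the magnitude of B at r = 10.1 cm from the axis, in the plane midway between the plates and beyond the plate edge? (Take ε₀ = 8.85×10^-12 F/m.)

I_d = ε₀ dΦ_E/dt = ε₀ πR² (dE/dt) = (8.85×10^-12)(9.093×10^-3)(1.41×10^12) = 0.1135 A through the full plate area.
Outside the plates the loop encloses all of I_d, so B·2πr = μ₀ I_d and B = 2.25×10^-7 T.

2.25×10^-7 T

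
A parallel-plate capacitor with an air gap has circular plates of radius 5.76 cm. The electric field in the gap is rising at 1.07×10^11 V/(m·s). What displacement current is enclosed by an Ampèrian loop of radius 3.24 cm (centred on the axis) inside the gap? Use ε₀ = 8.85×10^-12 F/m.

3.12×10^-3 A

Through the whole plate area (πR² = 0.01042 m²), I_d = ε₀ πR² dE/dt = 9.867×10^-3 A.
Since J_d is uniform, the enclosed fraction is (r/R)² = 0.3164, giving I_d,enc = 3.12×10^-3 A.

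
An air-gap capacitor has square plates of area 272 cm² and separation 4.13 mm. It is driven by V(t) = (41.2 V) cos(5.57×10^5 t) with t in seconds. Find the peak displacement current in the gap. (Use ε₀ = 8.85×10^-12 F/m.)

The displacement current equals the conduction current C dV/dt, which peaks at C V₀ ω.
With C = ε₀A/d = (8.85×10^-12)(0.0272)/(4.13×10^-3) = 5.829×10^-11 F and ω = 5.57×10^5 rad/s, I_d,max = (5.829×10^-11)(41.2)(5.57×10^5) = 1.34×10^-3 A.

1.34×10^-3 A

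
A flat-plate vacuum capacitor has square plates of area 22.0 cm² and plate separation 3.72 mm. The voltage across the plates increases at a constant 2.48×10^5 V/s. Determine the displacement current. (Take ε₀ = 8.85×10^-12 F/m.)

The displacement current equals the charging current C dV/dt. With C = ε₀A/d = (8.85×10^-12)(2.20×10^-3)/(3.72×10^-3) = 5.234×10^-12 F, I_d = (5.234×10^-12)(2.48×10^5) = 1.30×10^-6 A.

1.30×10^-6 A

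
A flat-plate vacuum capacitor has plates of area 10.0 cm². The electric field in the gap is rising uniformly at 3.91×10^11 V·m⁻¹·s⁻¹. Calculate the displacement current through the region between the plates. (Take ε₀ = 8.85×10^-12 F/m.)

I_d = ε₀ A (dE/dt) = (8.85×10^-12)(1.00×10^-3 m²)(3.91×10^11) = 3.46×10^-3 A.

3.46×10^-3 A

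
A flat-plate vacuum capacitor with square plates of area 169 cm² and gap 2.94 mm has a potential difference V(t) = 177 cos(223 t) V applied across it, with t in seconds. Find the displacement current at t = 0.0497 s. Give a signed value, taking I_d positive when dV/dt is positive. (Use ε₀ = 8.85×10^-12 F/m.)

C = ε₀A/d = (8.85×10^-12)(0.0169)/(2.94×10^-3) = 5.087×10^-11 F. dV/dt = V₀ω·−sin(ωt); at ωt = 11.0831 rad this factor is 0.9962.
I_d = C dV/dt = (5.087×10^-11)(177)(223)(0.9962) = 2.00×10^-6 A.

2.00×10^-6 A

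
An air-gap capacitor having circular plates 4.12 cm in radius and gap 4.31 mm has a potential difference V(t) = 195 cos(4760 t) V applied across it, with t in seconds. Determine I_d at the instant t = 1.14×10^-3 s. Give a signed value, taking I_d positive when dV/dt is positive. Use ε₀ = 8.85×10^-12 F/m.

dE/dt = (V₀ω/d)·−sin(ωt) with ωt = 5.4264 rad: (195)(4760)(0.7557)/(4.31×10^-3) = 1.627×10^8 V/(m·s).
I_d = ε₀ A dE/dt = (8.85×10^-12)(5.333×10^-3)(1.627×10^8) = 7.68×10^-6 A.

7.68×10^-6 A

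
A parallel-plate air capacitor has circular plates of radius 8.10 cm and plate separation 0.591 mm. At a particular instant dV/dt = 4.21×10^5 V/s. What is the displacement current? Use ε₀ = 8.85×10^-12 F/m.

The field between the plates is E = V/d, so dE/dt = (4.21×10^5)/(5.91×10^-4 m) = 7.124×10^8 V/(m·s).
I_d = ε₀ A (dE/dt) = (8.85×10^-12)(0.02061)(7.124×10^8) = 1.30×10^-4 A.

1.30×10^-4 A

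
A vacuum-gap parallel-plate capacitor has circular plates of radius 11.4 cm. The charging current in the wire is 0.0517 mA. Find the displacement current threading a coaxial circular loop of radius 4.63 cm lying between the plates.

No conduction current crosses the gap, so I_d there equals the 5.17×10^-5 A in the leads.
Since J_d is uniform, the enclosed fraction is (r/R)² = 0.1649, giving I_d,enc = 8.53×10^-6 A.

8.53×10^-6 A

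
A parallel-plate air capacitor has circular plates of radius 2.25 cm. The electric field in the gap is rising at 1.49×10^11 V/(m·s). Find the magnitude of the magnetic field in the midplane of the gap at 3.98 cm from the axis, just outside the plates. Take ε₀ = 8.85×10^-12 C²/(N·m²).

I_d = ε₀ dΦ_E/dt = ε₀ πR² (dE/dt) = (8.85×10^-12)(1.590×10^-3)(1.49×10^11) = 2.097×10^-3 A through the full plate area.
With r > R the enclosed displacement current is the full I_d; B = μ₀ I_d / (2πr) = 1.05×10^-8 T.

1.05×10^-8 T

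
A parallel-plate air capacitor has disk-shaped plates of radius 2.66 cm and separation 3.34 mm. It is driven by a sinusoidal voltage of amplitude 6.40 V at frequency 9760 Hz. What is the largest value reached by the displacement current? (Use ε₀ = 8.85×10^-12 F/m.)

2.31×10^-6 A

The displacement current equals the conduction current C dV/dt, which peaks at C V₀ ω.
With C = ε₀A/d = (8.85×10^-12)(2.223×10^-3)/(3.34×10^-3) = 5.890×10^-12 F and ω = 2πf = 6.132×10^4 rad/s, I_d,max = (5.890×10^-12)(6.40)(6.132×10^4) = 2.31×10^-6 A.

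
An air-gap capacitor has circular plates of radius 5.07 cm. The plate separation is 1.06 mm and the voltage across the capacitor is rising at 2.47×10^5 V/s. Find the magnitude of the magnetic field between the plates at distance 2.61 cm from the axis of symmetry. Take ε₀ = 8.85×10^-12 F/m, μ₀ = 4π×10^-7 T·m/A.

I_d = C dV/dt with C = ε₀πR²/d = 6.742×10^-11 F, so I_d = (6.742×10^-11)(2.47×10^5) = 1.665×10^-5 A.
∮B·dl = μ₀ I_d,enc with I_d,enc = I_d r²/R² = 4.412×10^-6 A; so B = μ₀ I_d,enc/(2πr) = 3.38×10^-11 T.

3.38×10^-11 T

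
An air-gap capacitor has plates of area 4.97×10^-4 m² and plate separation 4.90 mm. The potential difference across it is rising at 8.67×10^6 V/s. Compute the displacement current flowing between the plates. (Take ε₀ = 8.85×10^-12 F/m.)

E = V/d so dE/dt = (dV/dt)/d = 1.769×10^9 V/(m·s), and I_d = ε₀ A dE/dt = (8.85×10^-12)(4.97×10^-4)(1.769×10^9) = 7.78×10^-6 A.

7.78×10^-6 A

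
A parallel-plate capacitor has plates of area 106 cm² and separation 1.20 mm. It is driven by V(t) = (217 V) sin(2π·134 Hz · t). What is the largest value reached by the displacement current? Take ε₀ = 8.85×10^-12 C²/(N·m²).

1.43×10^-5 A

C = ε₀A/d = (8.85×10^-12)(0.0106)/(1.20×10^-3) = 7.818×10^-11 F; ω = 2πf = 841.9 rad/s.
I_d = C dV/dt, so |I_d|_max = C V₀ ω = (7.818×10^-11)(217)(841.9) = 1.43×10^-5 A.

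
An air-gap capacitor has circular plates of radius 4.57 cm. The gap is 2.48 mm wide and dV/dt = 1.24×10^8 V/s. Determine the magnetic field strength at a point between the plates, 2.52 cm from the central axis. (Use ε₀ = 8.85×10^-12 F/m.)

I_d = C dV/dt with C = ε₀πR²/d = 2.341×10^-11 F, so I_d = (2.341×10^-11)(1.24×10^8) = 2.903×10^-3 A.
∮B·dl = μ₀ I_d,enc with I_d,enc = I_d r²/R² = 8.827×10^-4 A; so B = μ₀ I_d,enc/(2πr) = 7.01×10^-9 T.

7.01×10^-9 T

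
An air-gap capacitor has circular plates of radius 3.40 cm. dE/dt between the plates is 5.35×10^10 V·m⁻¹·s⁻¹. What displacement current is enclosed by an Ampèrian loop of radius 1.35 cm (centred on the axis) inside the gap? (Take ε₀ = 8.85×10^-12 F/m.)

2.71×10^-4 A

I_d = ε₀ dΦ_E/dt = ε₀ πR² (dE/dt) = (8.85×10^-12)(3.632×10^-3)(5.35×10^10) = 1.720×10^-3 A through the full plate area.
The field is uniform, so I_d,enc = I_d (r/R)² = (1.720×10^-3)(1.35/3.40)² = 2.71×10^-4 A.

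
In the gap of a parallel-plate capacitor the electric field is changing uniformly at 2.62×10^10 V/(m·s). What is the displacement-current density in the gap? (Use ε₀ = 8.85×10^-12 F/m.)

J_d = ε₀ dE/dt = (8.85×10^-12)(2.62×10^10) = 0.232 A/m².

0.232 A/m²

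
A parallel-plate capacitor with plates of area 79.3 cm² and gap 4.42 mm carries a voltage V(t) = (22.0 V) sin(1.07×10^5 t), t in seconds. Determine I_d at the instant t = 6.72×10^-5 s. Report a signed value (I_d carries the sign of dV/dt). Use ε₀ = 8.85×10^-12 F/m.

2.30×10^-5 A

C = ε₀A/d = (8.85×10^-12)(7.93×10^-3)/(4.42×10^-3) = 1.588×10^-11 F. dV/dt = V₀ω·cos(ωt); at ωt = 7.1904 rad this factor is 0.6159.
I_d = C dV/dt = (1.588×10^-11)(22.0)(1.07×10^5)(0.6159) = 2.30×10^-5 A.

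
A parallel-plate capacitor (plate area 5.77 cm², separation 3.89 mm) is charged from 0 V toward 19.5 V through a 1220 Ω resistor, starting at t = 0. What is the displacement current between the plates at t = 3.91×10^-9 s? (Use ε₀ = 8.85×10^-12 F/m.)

With C = ε₀A/d = (8.85×10^-12)(5.77×10^-4)/(3.89×10^-3) = 1.313×10^-12 F, the time constant is τ = RC = 1.602×10^-9 s, so t/τ = 2.441 and e^(−t/τ) = 0.08707.
I_d = I_cond = (V₀/R) e^(−t/τ) = (0.01598)(0.08707) = 1.39×10^-3 A.

1.39×10^-3 A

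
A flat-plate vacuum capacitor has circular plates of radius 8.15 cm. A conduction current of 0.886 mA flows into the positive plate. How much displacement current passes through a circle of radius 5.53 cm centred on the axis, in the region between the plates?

4.08×10^-4 A

Between the plates the displacement current equals the wire current: I_d = 0.886 mA = 8.86×10^-4 A.
The field is uniform, so I_d,enc = I_d (r/R)² = (8.86×10^-4)(5.53/8.15)² = 4.08×10^-4 A.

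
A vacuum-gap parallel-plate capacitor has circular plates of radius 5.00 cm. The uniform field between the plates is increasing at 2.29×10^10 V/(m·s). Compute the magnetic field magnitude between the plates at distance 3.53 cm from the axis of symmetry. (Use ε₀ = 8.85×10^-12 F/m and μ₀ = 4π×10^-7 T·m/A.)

4.50×10^-9 T

I_d = ε₀ dΦ_E/dt = ε₀ πR² (dE/dt) = (8.85×10^-12)(7.854×10^-3)(2.29×10^10) = 1.592×10^-3 A through the full plate area.
For r < R the Ampère–Maxwell law gives B(2πr) = μ₀ I_d (r²/R²), so B = μ₀ I_d r/(2πR²) = (4π×10^-7)(1.592×10^-3)(0.0353)/(2π·0.0500²) = 4.50×10^-9 T.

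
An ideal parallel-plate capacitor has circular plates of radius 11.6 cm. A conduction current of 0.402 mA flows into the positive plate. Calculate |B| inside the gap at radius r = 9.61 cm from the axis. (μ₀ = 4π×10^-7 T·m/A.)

By continuity the displacement current in the gap matches the conduction current: I_d = 4.02×10^-4 A.
An Ampèrian loop of radius r encloses a fraction (r/R)² of I_d. Then B·2πr = μ₀ I_d (r/R)², giving B = μ₀ I_d r/(2πR²) = 5.74×10^-10 T.

5.74×10^-10 T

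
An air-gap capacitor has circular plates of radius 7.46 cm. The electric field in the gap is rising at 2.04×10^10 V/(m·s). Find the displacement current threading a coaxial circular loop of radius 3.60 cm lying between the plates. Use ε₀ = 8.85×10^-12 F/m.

7.35×10^-4 A

I_d = ε₀ dΦ_E/dt = ε₀ πR² (dE/dt) = (8.85×10^-12)(0.01748)(2.04×10^10) = 3.156×10^-3 A through the full plate area.
Through an area πr² the displacement current is I_d·(πr²/πR²) = I_d (r/R)² = 7.35×10^-4 A.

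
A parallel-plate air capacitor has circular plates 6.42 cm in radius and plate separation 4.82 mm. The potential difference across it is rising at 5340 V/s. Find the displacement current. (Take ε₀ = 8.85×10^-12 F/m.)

The displacement current equals the charging current C dV/dt. With C = ε₀A/d = (8.85×10^-12)(0.01295)/(4.82×10^-3) = 2.378×10^-11 F, I_d = (2.378×10^-11)(5340) = 1.27×10^-7 A.

1.27×10^-7 A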